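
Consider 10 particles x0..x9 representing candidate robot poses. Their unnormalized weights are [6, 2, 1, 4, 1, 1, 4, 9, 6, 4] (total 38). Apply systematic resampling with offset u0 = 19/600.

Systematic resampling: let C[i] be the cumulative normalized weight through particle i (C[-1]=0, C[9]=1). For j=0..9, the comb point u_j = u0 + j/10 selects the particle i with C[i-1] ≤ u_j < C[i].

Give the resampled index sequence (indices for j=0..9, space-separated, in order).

C = [3/19, 4/19, 9/38, 13/38, 7/19, 15/38, 1/2, 14/19, 17/19, 1]
j=0: u_0=19/600 ∈ [0, 3/19) → index 0
j=1: u_1=79/600 ∈ [0, 3/19) → index 0
j=2: u_2=139/600 ∈ [4/19, 9/38) → index 2
j=3: u_3=199/600 ∈ [9/38, 13/38) → index 3
j=4: u_4=259/600 ∈ [15/38, 1/2) → index 6
j=5: u_5=319/600 ∈ [1/2, 14/19) → index 7
j=6: u_6=379/600 ∈ [1/2, 14/19) → index 7
j=7: u_7=439/600 ∈ [1/2, 14/19) → index 7
j=8: u_8=499/600 ∈ [14/19, 17/19) → index 8
j=9: u_9=559/600 ∈ [17/19, 1) → index 9

0 0 2 3 6 7 7 7 8 9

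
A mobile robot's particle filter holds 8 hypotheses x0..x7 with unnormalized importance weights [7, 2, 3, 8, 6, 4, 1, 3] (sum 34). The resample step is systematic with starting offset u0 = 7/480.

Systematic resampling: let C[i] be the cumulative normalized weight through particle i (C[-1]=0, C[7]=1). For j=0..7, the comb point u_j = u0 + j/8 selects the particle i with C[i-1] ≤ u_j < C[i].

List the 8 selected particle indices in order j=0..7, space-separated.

0 0 1 3 3 4 4 6

C = [7/34, 9/34, 6/17, 10/17, 13/17, 15/17, 31/34, 1]
j=0: u_0=7/480 ∈ [0, 7/34) → index 0
j=1: u_1=67/480 ∈ [0, 7/34) → index 0
j=2: u_2=127/480 ∈ [7/34, 9/34) → index 1
j=3: u_3=187/480 ∈ [6/17, 10/17) → index 3
j=4: u_4=247/480 ∈ [6/17, 10/17) → index 3
j=5: u_5=307/480 ∈ [10/17, 13/17) → index 4
j=6: u_6=367/480 ∈ [10/17, 13/17) → index 4
j=7: u_7=427/480 ∈ [15/17, 31/34) → index 6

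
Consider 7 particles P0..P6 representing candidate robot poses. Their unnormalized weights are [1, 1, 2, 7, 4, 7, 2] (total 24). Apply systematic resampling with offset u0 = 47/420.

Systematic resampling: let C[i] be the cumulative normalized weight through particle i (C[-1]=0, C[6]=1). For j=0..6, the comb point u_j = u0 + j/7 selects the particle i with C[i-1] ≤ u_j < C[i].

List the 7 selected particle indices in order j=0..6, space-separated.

2 3 3 4 5 5 6

C = [1/24, 1/12, 1/6, 11/24, 5/8, 11/12, 1]
j=0: u_0=47/420 ∈ [1/12, 1/6) → index 2
j=1: u_1=107/420 ∈ [1/6, 11/24) → index 3
j=2: u_2=167/420 ∈ [1/6, 11/24) → index 3
j=3: u_3=227/420 ∈ [11/24, 5/8) → index 4
j=4: u_4=41/60 ∈ [5/8, 11/12) → index 5
j=5: u_5=347/420 ∈ [5/8, 11/12) → index 5
j=6: u_6=407/420 ∈ [11/12, 1) → index 6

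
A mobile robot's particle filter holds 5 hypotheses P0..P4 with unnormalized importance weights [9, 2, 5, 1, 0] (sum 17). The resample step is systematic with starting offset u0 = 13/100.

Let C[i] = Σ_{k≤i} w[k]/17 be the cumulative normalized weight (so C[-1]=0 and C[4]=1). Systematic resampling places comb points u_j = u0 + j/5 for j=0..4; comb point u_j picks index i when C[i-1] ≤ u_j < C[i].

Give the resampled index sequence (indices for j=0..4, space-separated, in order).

C = [9/17, 11/17, 16/17, 1, 1]
j=0: u_0=13/100 ∈ [0, 9/17) → index 0
j=1: u_1=33/100 ∈ [0, 9/17) → index 0
j=2: u_2=53/100 ∈ [9/17, 11/17) → index 1
j=3: u_3=73/100 ∈ [11/17, 16/17) → index 2
j=4: u_4=93/100 ∈ [11/17, 16/17) → index 2

0 0 1 2 2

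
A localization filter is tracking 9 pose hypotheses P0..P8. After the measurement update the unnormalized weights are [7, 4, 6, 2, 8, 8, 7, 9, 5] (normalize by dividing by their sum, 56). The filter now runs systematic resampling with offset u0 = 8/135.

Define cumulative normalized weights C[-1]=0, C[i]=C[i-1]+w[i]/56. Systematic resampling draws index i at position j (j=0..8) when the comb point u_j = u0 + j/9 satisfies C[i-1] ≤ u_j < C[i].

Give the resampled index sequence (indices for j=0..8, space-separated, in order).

C = [1/8, 11/56, 17/56, 19/56, 27/56, 5/8, 3/4, 51/56, 1]
j=0: u_0=8/135 ∈ [0, 1/8) → index 0
j=1: u_1=23/135 ∈ [1/8, 11/56) → index 1
j=2: u_2=38/135 ∈ [11/56, 17/56) → index 2
j=3: u_3=53/135 ∈ [19/56, 27/56) → index 4
j=4: u_4=68/135 ∈ [27/56, 5/8) → index 5
j=5: u_5=83/135 ∈ [27/56, 5/8) → index 5
j=6: u_6=98/135 ∈ [5/8, 3/4) → index 6
j=7: u_7=113/135 ∈ [3/4, 51/56) → index 7
j=8: u_8=128/135 ∈ [51/56, 1) → index 8

0 1 2 4 5 5 6 7 8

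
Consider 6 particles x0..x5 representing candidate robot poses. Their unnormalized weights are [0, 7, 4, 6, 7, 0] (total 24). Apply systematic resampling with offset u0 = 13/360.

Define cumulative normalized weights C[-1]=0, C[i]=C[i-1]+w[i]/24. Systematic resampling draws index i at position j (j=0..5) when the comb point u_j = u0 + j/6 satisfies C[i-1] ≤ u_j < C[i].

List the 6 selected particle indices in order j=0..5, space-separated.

1 1 2 3 3 4

C = [0, 7/24, 11/24, 17/24, 1, 1]
j=0: u_0=13/360 ∈ [0, 7/24) → index 1
j=1: u_1=73/360 ∈ [0, 7/24) → index 1
j=2: u_2=133/360 ∈ [7/24, 11/24) → index 2
j=3: u_3=193/360 ∈ [11/24, 17/24) → index 3
j=4: u_4=253/360 ∈ [11/24, 17/24) → index 3
j=5: u_5=313/360 ∈ [17/24, 1) → index 4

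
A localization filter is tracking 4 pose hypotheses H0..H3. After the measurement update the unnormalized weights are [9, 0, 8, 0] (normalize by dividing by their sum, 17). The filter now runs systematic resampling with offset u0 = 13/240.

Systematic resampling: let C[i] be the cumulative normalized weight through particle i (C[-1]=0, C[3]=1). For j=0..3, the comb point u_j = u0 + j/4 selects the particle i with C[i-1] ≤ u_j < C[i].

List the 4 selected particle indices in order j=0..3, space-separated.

C = [9/17, 9/17, 1, 1]
j=0: u_0=13/240 ∈ [0, 9/17) → index 0
j=1: u_1=73/240 ∈ [0, 9/17) → index 0
j=2: u_2=133/240 ∈ [9/17, 1) → index 2
j=3: u_3=193/240 ∈ [9/17, 1) → index 2

0 0 2 2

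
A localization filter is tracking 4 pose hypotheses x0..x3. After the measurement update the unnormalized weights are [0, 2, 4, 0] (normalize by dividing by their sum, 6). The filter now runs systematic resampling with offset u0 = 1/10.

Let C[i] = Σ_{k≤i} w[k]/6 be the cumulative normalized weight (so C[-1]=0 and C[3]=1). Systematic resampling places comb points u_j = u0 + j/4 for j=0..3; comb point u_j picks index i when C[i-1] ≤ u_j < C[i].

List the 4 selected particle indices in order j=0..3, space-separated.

1 2 2 2

C = [0, 1/3, 1, 1]
j=0: u_0=1/10 ∈ [0, 1/3) → index 1
j=1: u_1=7/20 ∈ [1/3, 1) → index 2
j=2: u_2=3/5 ∈ [1/3, 1) → index 2
j=3: u_3=17/20 ∈ [1/3, 1) → index 2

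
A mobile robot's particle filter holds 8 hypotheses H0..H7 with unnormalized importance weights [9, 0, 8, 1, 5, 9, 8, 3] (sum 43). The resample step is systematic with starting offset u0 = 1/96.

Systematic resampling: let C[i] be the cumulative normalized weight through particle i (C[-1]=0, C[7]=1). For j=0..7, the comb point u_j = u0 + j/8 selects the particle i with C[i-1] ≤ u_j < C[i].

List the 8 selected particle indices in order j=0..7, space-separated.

0 0 2 2 4 5 6 6

C = [9/43, 9/43, 17/43, 18/43, 23/43, 32/43, 40/43, 1]
j=0: u_0=1/96 ∈ [0, 9/43) → index 0
j=1: u_1=13/96 ∈ [0, 9/43) → index 0
j=2: u_2=25/96 ∈ [9/43, 17/43) → index 2
j=3: u_3=37/96 ∈ [9/43, 17/43) → index 2
j=4: u_4=49/96 ∈ [18/43, 23/43) → index 4
j=5: u_5=61/96 ∈ [23/43, 32/43) → index 5
j=6: u_6=73/96 ∈ [32/43, 40/43) → index 6
j=7: u_7=85/96 ∈ [32/43, 40/43) → index 6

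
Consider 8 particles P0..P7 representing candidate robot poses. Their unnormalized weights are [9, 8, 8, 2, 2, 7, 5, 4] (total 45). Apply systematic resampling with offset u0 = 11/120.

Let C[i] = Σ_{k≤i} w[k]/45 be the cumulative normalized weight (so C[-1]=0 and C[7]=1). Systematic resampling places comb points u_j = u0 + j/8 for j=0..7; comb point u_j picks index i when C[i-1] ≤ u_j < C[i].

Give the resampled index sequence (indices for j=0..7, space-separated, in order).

0 1 1 2 3 5 6 7

C = [1/5, 17/45, 5/9, 3/5, 29/45, 4/5, 41/45, 1]
j=0: u_0=11/120 ∈ [0, 1/5) → index 0
j=1: u_1=13/60 ∈ [1/5, 17/45) → index 1
j=2: u_2=41/120 ∈ [1/5, 17/45) → index 1
j=3: u_3=7/15 ∈ [17/45, 5/9) → index 2
j=4: u_4=71/120 ∈ [5/9, 3/5) → index 3
j=5: u_5=43/60 ∈ [29/45, 4/5) → index 5
j=6: u_6=101/120 ∈ [4/5, 41/45) → index 6
j=7: u_7=29/30 ∈ [41/45, 1) → index 7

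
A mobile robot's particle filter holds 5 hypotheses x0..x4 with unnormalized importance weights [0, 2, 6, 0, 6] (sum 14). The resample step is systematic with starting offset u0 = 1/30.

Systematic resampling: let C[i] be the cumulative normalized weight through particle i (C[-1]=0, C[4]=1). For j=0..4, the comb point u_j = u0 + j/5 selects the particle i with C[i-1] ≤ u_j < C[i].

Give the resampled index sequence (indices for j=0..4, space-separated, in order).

1 2 2 4 4

C = [0, 1/7, 4/7, 4/7, 1]
j=0: u_0=1/30 ∈ [0, 1/7) → index 1
j=1: u_1=7/30 ∈ [1/7, 4/7) → index 2
j=2: u_2=13/30 ∈ [1/7, 4/7) → index 2
j=3: u_3=19/30 ∈ [4/7, 1) → index 4
j=4: u_4=5/6 ∈ [4/7, 1) → index 4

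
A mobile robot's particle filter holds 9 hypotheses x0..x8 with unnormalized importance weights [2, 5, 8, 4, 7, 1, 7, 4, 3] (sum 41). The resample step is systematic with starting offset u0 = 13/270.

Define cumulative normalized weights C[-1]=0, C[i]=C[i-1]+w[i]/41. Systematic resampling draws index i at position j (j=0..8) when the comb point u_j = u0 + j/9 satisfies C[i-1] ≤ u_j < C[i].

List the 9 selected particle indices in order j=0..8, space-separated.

0 1 2 3 4 4 6 6 8

C = [2/41, 7/41, 15/41, 19/41, 26/41, 27/41, 34/41, 38/41, 1]
j=0: u_0=13/270 ∈ [0, 2/41) → index 0
j=1: u_1=43/270 ∈ [2/41, 7/41) → index 1
j=2: u_2=73/270 ∈ [7/41, 15/41) → index 2
j=3: u_3=103/270 ∈ [15/41, 19/41) → index 3
j=4: u_4=133/270 ∈ [19/41, 26/41) → index 4
j=5: u_5=163/270 ∈ [19/41, 26/41) → index 4
j=6: u_6=193/270 ∈ [27/41, 34/41) → index 6
j=7: u_7=223/270 ∈ [27/41, 34/41) → index 6
j=8: u_8=253/270 ∈ [38/41, 1) → index 8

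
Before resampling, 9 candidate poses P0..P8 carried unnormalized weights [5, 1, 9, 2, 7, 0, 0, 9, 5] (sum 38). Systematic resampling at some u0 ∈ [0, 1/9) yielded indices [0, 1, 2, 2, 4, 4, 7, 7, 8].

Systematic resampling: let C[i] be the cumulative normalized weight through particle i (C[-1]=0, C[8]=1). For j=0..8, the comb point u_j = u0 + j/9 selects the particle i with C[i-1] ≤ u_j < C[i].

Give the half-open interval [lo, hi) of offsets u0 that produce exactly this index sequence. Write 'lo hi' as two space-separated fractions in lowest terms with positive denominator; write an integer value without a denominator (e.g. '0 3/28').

7/342 8/171

C = [5/38, 3/19, 15/38, 17/38, 12/19, 12/19, 12/19, 33/38, 1]
j=0 picked index 0: u0 ∈ [0, 5/38)
j=1 picked index 1: u0 ∈ [7/342, 8/171)
j=2 picked index 2: u0 ∈ [-11/171, 59/342)
j=3 picked index 2: u0 ∈ [-10/57, 7/114)
j=4 picked index 4: u0 ∈ [1/342, 32/171)
j=5 picked index 4: u0 ∈ [-37/342, 13/171)
j=6 picked index 7: u0 ∈ [-2/57, 23/114)
j=7 picked index 7: u0 ∈ [-25/171, 31/342)
j=8 picked index 8: u0 ∈ [-7/342, 1/9)
intersection: [7/342, 8/171)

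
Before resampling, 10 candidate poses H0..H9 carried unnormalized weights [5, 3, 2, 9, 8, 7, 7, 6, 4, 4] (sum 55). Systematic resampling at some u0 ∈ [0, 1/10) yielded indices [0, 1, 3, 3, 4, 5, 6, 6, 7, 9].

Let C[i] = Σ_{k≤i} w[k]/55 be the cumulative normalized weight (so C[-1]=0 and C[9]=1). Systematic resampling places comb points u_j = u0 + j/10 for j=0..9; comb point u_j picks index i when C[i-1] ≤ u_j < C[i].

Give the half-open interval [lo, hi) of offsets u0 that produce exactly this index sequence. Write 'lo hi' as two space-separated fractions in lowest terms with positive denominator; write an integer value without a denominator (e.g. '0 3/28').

3/110 1/22

C = [1/11, 8/55, 2/11, 19/55, 27/55, 34/55, 41/55, 47/55, 51/55, 1]
j=0 picked index 0: u0 ∈ [0, 1/11)
j=1 picked index 1: u0 ∈ [-1/110, 1/22)
j=2 picked index 3: u0 ∈ [-1/55, 8/55)
j=3 picked index 3: u0 ∈ [-13/110, 1/22)
j=4 picked index 4: u0 ∈ [-3/55, 1/11)
j=5 picked index 5: u0 ∈ [-1/110, 13/110)
j=6 picked index 6: u0 ∈ [1/55, 8/55)
j=7 picked index 6: u0 ∈ [-9/110, 1/22)
j=8 picked index 7: u0 ∈ [-3/55, 3/55)
j=9 picked index 9: u0 ∈ [3/110, 1/10)
intersection: [3/110, 1/22)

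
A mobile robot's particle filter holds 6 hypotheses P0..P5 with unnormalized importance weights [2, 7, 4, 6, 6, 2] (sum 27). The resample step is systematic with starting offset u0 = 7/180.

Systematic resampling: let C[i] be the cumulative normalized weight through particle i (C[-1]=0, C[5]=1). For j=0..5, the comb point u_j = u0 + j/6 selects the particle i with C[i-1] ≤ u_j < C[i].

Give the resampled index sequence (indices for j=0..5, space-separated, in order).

C = [2/27, 1/3, 13/27, 19/27, 25/27, 1]
j=0: u_0=7/180 ∈ [0, 2/27) → index 0
j=1: u_1=37/180 ∈ [2/27, 1/3) → index 1
j=2: u_2=67/180 ∈ [1/3, 13/27) → index 2
j=3: u_3=97/180 ∈ [13/27, 19/27) → index 3
j=4: u_4=127/180 ∈ [19/27, 25/27) → index 4
j=5: u_5=157/180 ∈ [19/27, 25/27) → index 4

0 1 2 3 4 4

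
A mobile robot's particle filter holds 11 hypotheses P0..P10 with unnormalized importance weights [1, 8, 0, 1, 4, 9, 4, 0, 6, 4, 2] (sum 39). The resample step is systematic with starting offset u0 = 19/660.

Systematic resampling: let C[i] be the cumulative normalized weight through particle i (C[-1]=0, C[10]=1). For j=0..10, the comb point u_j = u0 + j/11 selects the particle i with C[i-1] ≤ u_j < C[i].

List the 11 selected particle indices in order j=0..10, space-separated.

1 1 1 4 5 5 5 6 8 9 9

C = [1/39, 3/13, 3/13, 10/39, 14/39, 23/39, 9/13, 9/13, 11/13, 37/39, 1]
j=0: u_0=19/660 ∈ [1/39, 3/13) → index 1
j=1: u_1=79/660 ∈ [1/39, 3/13) → index 1
j=2: u_2=139/660 ∈ [1/39, 3/13) → index 1
j=3: u_3=199/660 ∈ [10/39, 14/39) → index 4
j=4: u_4=259/660 ∈ [14/39, 23/39) → index 5
j=5: u_5=29/60 ∈ [14/39, 23/39) → index 5
j=6: u_6=379/660 ∈ [14/39, 23/39) → index 5
j=7: u_7=439/660 ∈ [23/39, 9/13) → index 6
j=8: u_8=499/660 ∈ [9/13, 11/13) → index 8
j=9: u_9=559/660 ∈ [11/13, 37/39) → index 9
j=10: u_10=619/660 ∈ [11/13, 37/39) → index 9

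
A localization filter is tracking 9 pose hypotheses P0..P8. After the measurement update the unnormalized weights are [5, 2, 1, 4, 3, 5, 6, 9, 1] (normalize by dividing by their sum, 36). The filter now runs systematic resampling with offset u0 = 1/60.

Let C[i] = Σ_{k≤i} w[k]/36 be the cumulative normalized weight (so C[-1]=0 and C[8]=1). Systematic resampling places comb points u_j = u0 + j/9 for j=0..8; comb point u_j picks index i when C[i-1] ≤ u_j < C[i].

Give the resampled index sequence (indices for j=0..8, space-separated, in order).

0 0 3 4 5 6 6 7 7

C = [5/36, 7/36, 2/9, 1/3, 5/12, 5/9, 13/18, 35/36, 1]
j=0: u_0=1/60 ∈ [0, 5/36) → index 0
j=1: u_1=23/180 ∈ [0, 5/36) → index 0
j=2: u_2=43/180 ∈ [2/9, 1/3) → index 3
j=3: u_3=7/20 ∈ [1/3, 5/12) → index 4
j=4: u_4=83/180 ∈ [5/12, 5/9) → index 5
j=5: u_5=103/180 ∈ [5/9, 13/18) → index 6
j=6: u_6=41/60 ∈ [5/9, 13/18) → index 6
j=7: u_7=143/180 ∈ [13/18, 35/36) → index 7
j=8: u_8=163/180 ∈ [13/18, 35/36) → index 7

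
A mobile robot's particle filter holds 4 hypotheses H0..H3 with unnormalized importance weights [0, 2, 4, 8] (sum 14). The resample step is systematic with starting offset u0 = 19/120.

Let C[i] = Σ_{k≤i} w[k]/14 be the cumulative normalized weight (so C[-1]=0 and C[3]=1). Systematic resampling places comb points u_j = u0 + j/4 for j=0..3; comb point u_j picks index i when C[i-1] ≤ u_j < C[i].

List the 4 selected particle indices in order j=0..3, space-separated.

C = [0, 1/7, 3/7, 1]
j=0: u_0=19/120 ∈ [1/7, 3/7) → index 2
j=1: u_1=49/120 ∈ [1/7, 3/7) → index 2
j=2: u_2=79/120 ∈ [3/7, 1) → index 3
j=3: u_3=109/120 ∈ [3/7, 1) → index 3

2 2 3 3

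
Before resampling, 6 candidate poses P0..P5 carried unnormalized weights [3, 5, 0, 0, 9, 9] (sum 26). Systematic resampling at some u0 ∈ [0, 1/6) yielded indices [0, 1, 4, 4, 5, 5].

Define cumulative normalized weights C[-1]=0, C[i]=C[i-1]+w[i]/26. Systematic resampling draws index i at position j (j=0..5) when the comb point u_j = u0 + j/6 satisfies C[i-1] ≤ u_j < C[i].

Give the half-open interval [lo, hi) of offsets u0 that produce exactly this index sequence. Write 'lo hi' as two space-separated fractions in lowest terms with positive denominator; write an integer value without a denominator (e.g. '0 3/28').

C = [3/26, 4/13, 4/13, 4/13, 17/26, 1]
j=0 picked index 0: u0 ∈ [0, 3/26)
j=1 picked index 1: u0 ∈ [-2/39, 11/78)
j=2 picked index 4: u0 ∈ [-1/39, 25/78)
j=3 picked index 4: u0 ∈ [-5/26, 2/13)
j=4 picked index 5: u0 ∈ [-1/78, 1/3)
j=5 picked index 5: u0 ∈ [-7/39, 1/6)
intersection: [0, 3/26)

0 3/26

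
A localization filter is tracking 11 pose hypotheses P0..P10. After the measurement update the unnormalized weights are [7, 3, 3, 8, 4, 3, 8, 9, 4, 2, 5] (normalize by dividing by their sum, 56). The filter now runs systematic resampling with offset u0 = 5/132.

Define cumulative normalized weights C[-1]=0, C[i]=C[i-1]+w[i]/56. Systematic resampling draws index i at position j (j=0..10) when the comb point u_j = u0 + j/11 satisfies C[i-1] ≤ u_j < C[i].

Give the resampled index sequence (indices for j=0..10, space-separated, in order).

C = [1/8, 5/28, 13/56, 3/8, 25/56, 1/2, 9/14, 45/56, 7/8, 51/56, 1]
j=0: u_0=5/132 ∈ [0, 1/8) → index 0
j=1: u_1=17/132 ∈ [1/8, 5/28) → index 1
j=2: u_2=29/132 ∈ [5/28, 13/56) → index 2
j=3: u_3=41/132 ∈ [13/56, 3/8) → index 3
j=4: u_4=53/132 ∈ [3/8, 25/56) → index 4
j=5: u_5=65/132 ∈ [25/56, 1/2) → index 5
j=6: u_6=7/12 ∈ [1/2, 9/14) → index 6
j=7: u_7=89/132 ∈ [9/14, 45/56) → index 7
j=8: u_8=101/132 ∈ [9/14, 45/56) → index 7
j=9: u_9=113/132 ∈ [45/56, 7/8) → index 8
j=10: u_10=125/132 ∈ [51/56, 1) → index 10

0 1 2 3 4 5 6 7 7 8 10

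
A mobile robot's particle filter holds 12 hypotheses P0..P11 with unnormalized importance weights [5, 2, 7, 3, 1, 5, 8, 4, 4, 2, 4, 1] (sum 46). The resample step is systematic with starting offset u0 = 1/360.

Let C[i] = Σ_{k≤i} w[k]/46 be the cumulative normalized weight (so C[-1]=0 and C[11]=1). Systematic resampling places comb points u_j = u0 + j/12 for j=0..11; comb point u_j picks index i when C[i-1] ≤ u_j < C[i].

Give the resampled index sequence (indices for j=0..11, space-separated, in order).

0 0 2 2 3 5 6 6 6 7 8 10

C = [5/46, 7/46, 7/23, 17/46, 9/23, 1/2, 31/46, 35/46, 39/46, 41/46, 45/46, 1]
j=0: u_0=1/360 ∈ [0, 5/46) → index 0
j=1: u_1=31/360 ∈ [0, 5/46) → index 0
j=2: u_2=61/360 ∈ [7/46, 7/23) → index 2
j=3: u_3=91/360 ∈ [7/46, 7/23) → index 2
j=4: u_4=121/360 ∈ [7/23, 17/46) → index 3
j=5: u_5=151/360 ∈ [9/23, 1/2) → index 5
j=6: u_6=181/360 ∈ [1/2, 31/46) → index 6
j=7: u_7=211/360 ∈ [1/2, 31/46) → index 6
j=8: u_8=241/360 ∈ [1/2, 31/46) → index 6
j=9: u_9=271/360 ∈ [31/46, 35/46) → index 7
j=10: u_10=301/360 ∈ [35/46, 39/46) → index 8
j=11: u_11=331/360 ∈ [41/46, 45/46) → index 10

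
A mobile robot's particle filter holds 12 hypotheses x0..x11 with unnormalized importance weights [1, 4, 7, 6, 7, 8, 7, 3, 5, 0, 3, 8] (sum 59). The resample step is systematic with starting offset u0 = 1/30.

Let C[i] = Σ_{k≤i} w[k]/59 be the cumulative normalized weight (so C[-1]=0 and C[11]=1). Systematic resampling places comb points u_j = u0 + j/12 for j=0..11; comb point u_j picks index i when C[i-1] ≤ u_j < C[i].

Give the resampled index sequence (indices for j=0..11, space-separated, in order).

C = [1/59, 5/59, 12/59, 18/59, 25/59, 33/59, 40/59, 43/59, 48/59, 48/59, 51/59, 1]
j=0: u_0=1/30 ∈ [1/59, 5/59) → index 1
j=1: u_1=7/60 ∈ [5/59, 12/59) → index 2
j=2: u_2=1/5 ∈ [5/59, 12/59) → index 2
j=3: u_3=17/60 ∈ [12/59, 18/59) → index 3
j=4: u_4=11/30 ∈ [18/59, 25/59) → index 4
j=5: u_5=9/20 ∈ [25/59, 33/59) → index 5
j=6: u_6=8/15 ∈ [25/59, 33/59) → index 5
j=7: u_7=37/60 ∈ [33/59, 40/59) → index 6
j=8: u_8=7/10 ∈ [40/59, 43/59) → index 7
j=9: u_9=47/60 ∈ [43/59, 48/59) → index 8
j=10: u_10=13/15 ∈ [51/59, 1) → index 11
j=11: u_11=19/20 ∈ [51/59, 1) → index 11

1 2 2 3 4 5 5 6 7 8 11 11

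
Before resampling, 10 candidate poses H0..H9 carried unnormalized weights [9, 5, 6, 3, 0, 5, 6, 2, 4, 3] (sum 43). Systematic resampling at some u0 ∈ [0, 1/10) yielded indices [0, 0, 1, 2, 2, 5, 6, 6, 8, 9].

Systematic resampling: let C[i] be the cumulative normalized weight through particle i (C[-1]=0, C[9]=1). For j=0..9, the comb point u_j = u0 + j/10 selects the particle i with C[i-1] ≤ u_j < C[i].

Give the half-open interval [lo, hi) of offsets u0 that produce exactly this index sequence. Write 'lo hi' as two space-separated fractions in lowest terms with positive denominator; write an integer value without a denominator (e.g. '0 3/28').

11/215 14/215

C = [9/43, 14/43, 20/43, 23/43, 23/43, 28/43, 34/43, 36/43, 40/43, 1]
j=0 picked index 0: u0 ∈ [0, 9/43)
j=1 picked index 0: u0 ∈ [-1/10, 47/430)
j=2 picked index 1: u0 ∈ [2/215, 27/215)
j=3 picked index 2: u0 ∈ [11/430, 71/430)
j=4 picked index 2: u0 ∈ [-16/215, 14/215)
j=5 picked index 5: u0 ∈ [3/86, 13/86)
j=6 picked index 6: u0 ∈ [11/215, 41/215)
j=7 picked index 6: u0 ∈ [-21/430, 39/430)
j=8 picked index 8: u0 ∈ [8/215, 28/215)
j=9 picked index 9: u0 ∈ [13/430, 1/10)
intersection: [11/215, 14/215)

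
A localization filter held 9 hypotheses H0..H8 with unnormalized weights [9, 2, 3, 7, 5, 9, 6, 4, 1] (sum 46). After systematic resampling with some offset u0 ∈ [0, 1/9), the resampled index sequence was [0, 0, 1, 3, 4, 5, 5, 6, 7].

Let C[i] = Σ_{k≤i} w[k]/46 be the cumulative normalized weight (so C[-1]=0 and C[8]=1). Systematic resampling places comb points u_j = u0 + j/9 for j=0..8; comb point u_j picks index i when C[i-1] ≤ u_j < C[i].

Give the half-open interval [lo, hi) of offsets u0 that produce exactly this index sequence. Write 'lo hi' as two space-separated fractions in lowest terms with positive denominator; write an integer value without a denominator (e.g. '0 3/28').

5/414 7/414

C = [9/46, 11/46, 7/23, 21/46, 13/23, 35/46, 41/46, 45/46, 1]
j=0 picked index 0: u0 ∈ [0, 9/46)
j=1 picked index 0: u0 ∈ [-1/9, 35/414)
j=2 picked index 1: u0 ∈ [-11/414, 7/414)
j=3 picked index 3: u0 ∈ [-2/69, 17/138)
j=4 picked index 4: u0 ∈ [5/414, 25/207)
j=5 picked index 5: u0 ∈ [2/207, 85/414)
j=6 picked index 5: u0 ∈ [-7/69, 13/138)
j=7 picked index 6: u0 ∈ [-7/414, 47/414)
j=8 picked index 7: u0 ∈ [1/414, 37/414)
intersection: [5/414, 7/414)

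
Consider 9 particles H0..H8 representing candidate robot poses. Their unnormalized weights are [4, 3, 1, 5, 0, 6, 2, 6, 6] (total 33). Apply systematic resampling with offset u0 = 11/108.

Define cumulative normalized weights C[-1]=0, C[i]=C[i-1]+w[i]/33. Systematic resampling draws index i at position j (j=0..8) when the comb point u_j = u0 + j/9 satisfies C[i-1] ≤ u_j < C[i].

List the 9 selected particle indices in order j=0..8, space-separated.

0 2 3 5 5 7 7 8 8

C = [4/33, 7/33, 8/33, 13/33, 13/33, 19/33, 7/11, 9/11, 1]
j=0: u_0=11/108 ∈ [0, 4/33) → index 0
j=1: u_1=23/108 ∈ [7/33, 8/33) → index 2
j=2: u_2=35/108 ∈ [8/33, 13/33) → index 3
j=3: u_3=47/108 ∈ [13/33, 19/33) → index 5
j=4: u_4=59/108 ∈ [13/33, 19/33) → index 5
j=5: u_5=71/108 ∈ [7/11, 9/11) → index 7
j=6: u_6=83/108 ∈ [7/11, 9/11) → index 7
j=7: u_7=95/108 ∈ [9/11, 1) → index 8
j=8: u_8=107/108 ∈ [9/11, 1) → index 8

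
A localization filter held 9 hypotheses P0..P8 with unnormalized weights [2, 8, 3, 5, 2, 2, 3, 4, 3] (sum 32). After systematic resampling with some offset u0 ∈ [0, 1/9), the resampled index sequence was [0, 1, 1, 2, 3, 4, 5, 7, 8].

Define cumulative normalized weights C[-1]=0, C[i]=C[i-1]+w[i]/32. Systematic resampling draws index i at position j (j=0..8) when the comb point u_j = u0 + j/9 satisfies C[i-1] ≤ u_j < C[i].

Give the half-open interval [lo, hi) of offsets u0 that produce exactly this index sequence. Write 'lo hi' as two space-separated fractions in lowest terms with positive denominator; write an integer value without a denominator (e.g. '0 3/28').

C = [1/16, 5/16, 13/32, 9/16, 5/8, 11/16, 25/32, 29/32, 1]
j=0 picked index 0: u0 ∈ [0, 1/16)
j=1 picked index 1: u0 ∈ [-7/144, 29/144)
j=2 picked index 1: u0 ∈ [-23/144, 13/144)
j=3 picked index 2: u0 ∈ [-1/48, 7/96)
j=4 picked index 3: u0 ∈ [-11/288, 17/144)
j=5 picked index 4: u0 ∈ [1/144, 5/72)
j=6 picked index 5: u0 ∈ [-1/24, 1/48)
j=7 picked index 7: u0 ∈ [1/288, 37/288)
j=8 picked index 8: u0 ∈ [5/288, 1/9)
intersection: [5/288, 1/48)

5/288 1/48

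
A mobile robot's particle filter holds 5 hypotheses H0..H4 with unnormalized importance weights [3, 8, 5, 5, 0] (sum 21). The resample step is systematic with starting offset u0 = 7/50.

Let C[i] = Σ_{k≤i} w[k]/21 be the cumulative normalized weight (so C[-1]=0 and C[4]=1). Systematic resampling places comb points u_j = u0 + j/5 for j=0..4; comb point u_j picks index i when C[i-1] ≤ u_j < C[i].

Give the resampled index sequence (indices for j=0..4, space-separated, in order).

C = [1/7, 11/21, 16/21, 1, 1]
j=0: u_0=7/50 ∈ [0, 1/7) → index 0
j=1: u_1=17/50 ∈ [1/7, 11/21) → index 1
j=2: u_2=27/50 ∈ [11/21, 16/21) → index 2
j=3: u_3=37/50 ∈ [11/21, 16/21) → index 2
j=4: u_4=47/50 ∈ [16/21, 1) → index 3

0 1 2 2 3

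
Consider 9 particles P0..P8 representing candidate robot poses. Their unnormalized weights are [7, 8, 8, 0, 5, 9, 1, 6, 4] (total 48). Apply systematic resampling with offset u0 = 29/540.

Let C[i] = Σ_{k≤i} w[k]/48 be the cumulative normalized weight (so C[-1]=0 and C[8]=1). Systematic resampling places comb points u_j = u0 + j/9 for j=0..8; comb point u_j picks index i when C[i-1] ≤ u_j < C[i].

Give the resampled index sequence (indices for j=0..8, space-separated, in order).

0 1 1 2 4 5 5 7 8

C = [7/48, 5/16, 23/48, 23/48, 7/12, 37/48, 19/24, 11/12, 1]
j=0: u_0=29/540 ∈ [0, 7/48) → index 0
j=1: u_1=89/540 ∈ [7/48, 5/16) → index 1
j=2: u_2=149/540 ∈ [7/48, 5/16) → index 1
j=3: u_3=209/540 ∈ [5/16, 23/48) → index 2
j=4: u_4=269/540 ∈ [23/48, 7/12) → index 4
j=5: u_5=329/540 ∈ [7/12, 37/48) → index 5
j=6: u_6=389/540 ∈ [7/12, 37/48) → index 5
j=7: u_7=449/540 ∈ [19/24, 11/12) → index 7
j=8: u_8=509/540 ∈ [11/12, 1) → index 8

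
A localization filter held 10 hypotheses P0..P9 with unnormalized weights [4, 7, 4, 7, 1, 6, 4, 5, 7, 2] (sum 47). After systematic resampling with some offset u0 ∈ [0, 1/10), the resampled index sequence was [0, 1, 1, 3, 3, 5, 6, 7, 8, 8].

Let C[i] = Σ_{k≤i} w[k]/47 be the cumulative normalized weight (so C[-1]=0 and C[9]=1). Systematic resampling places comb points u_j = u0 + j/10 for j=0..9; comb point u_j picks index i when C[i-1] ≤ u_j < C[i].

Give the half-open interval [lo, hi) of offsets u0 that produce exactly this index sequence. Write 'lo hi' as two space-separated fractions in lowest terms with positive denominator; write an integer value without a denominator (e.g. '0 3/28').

9/470 8/235

C = [4/47, 11/47, 15/47, 22/47, 23/47, 29/47, 33/47, 38/47, 45/47, 1]
j=0 picked index 0: u0 ∈ [0, 4/47)
j=1 picked index 1: u0 ∈ [-7/470, 63/470)
j=2 picked index 1: u0 ∈ [-27/235, 8/235)
j=3 picked index 3: u0 ∈ [9/470, 79/470)
j=4 picked index 3: u0 ∈ [-19/235, 16/235)
j=5 picked index 5: u0 ∈ [-1/94, 11/94)
j=6 picked index 6: u0 ∈ [4/235, 24/235)
j=7 picked index 7: u0 ∈ [1/470, 51/470)
j=8 picked index 8: u0 ∈ [2/235, 37/235)
j=9 picked index 8: u0 ∈ [-43/470, 27/470)
intersection: [9/470, 8/235)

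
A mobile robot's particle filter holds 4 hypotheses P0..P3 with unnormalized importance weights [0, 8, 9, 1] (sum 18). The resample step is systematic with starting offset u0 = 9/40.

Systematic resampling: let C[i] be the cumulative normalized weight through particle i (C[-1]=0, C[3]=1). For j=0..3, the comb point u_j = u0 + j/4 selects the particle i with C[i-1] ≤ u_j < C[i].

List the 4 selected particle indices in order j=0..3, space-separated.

1 2 2 3

C = [0, 4/9, 17/18, 1]
j=0: u_0=9/40 ∈ [0, 4/9) → index 1
j=1: u_1=19/40 ∈ [4/9, 17/18) → index 2
j=2: u_2=29/40 ∈ [4/9, 17/18) → index 2
j=3: u_3=39/40 ∈ [17/18, 1) → index 3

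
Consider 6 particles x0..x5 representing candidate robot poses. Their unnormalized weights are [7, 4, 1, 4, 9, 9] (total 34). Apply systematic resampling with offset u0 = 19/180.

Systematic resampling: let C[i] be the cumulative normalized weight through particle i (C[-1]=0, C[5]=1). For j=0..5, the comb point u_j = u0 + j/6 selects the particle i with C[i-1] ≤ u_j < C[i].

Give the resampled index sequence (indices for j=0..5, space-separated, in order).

C = [7/34, 11/34, 6/17, 8/17, 25/34, 1]
j=0: u_0=19/180 ∈ [0, 7/34) → index 0
j=1: u_1=49/180 ∈ [7/34, 11/34) → index 1
j=2: u_2=79/180 ∈ [6/17, 8/17) → index 3
j=3: u_3=109/180 ∈ [8/17, 25/34) → index 4
j=4: u_4=139/180 ∈ [25/34, 1) → index 5
j=5: u_5=169/180 ∈ [25/34, 1) → index 5

0 1 3 4 5 5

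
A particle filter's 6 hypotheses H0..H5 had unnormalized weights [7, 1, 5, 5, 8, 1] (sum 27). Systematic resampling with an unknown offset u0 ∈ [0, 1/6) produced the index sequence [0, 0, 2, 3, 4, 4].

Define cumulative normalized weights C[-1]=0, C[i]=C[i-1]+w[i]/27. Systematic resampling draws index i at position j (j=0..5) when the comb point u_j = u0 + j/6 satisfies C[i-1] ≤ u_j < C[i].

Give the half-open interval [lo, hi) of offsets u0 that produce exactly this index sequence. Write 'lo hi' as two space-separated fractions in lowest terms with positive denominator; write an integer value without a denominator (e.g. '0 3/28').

C = [7/27, 8/27, 13/27, 2/3, 26/27, 1]
j=0 picked index 0: u0 ∈ [0, 7/27)
j=1 picked index 0: u0 ∈ [-1/6, 5/54)
j=2 picked index 2: u0 ∈ [-1/27, 4/27)
j=3 picked index 3: u0 ∈ [-1/54, 1/6)
j=4 picked index 4: u0 ∈ [0, 8/27)
j=5 picked index 4: u0 ∈ [-1/6, 7/54)
intersection: [0, 5/54)

0 5/54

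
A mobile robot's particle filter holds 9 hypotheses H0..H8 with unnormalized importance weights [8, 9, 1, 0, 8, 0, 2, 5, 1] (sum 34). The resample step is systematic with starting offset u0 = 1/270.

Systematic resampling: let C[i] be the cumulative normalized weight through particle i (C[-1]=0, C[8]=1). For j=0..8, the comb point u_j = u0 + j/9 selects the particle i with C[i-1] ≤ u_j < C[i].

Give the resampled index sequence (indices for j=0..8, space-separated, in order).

0 0 0 1 1 4 4 6 7

C = [4/17, 1/2, 9/17, 9/17, 13/17, 13/17, 14/17, 33/34, 1]
j=0: u_0=1/270 ∈ [0, 4/17) → index 0
j=1: u_1=31/270 ∈ [0, 4/17) → index 0
j=2: u_2=61/270 ∈ [0, 4/17) → index 0
j=3: u_3=91/270 ∈ [4/17, 1/2) → index 1
j=4: u_4=121/270 ∈ [4/17, 1/2) → index 1
j=5: u_5=151/270 ∈ [9/17, 13/17) → index 4
j=6: u_6=181/270 ∈ [9/17, 13/17) → index 4
j=7: u_7=211/270 ∈ [13/17, 14/17) → index 6
j=8: u_8=241/270 ∈ [14/17, 33/34) → index 7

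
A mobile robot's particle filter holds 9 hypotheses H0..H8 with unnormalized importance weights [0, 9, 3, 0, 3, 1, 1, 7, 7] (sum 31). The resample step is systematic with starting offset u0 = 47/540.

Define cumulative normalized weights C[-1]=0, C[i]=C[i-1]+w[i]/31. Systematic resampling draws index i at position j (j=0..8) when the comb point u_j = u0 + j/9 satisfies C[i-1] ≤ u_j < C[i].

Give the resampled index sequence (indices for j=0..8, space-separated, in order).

C = [0, 9/31, 12/31, 12/31, 15/31, 16/31, 17/31, 24/31, 1]
j=0: u_0=47/540 ∈ [0, 9/31) → index 1
j=1: u_1=107/540 ∈ [0, 9/31) → index 1
j=2: u_2=167/540 ∈ [9/31, 12/31) → index 2
j=3: u_3=227/540 ∈ [12/31, 15/31) → index 4
j=4: u_4=287/540 ∈ [16/31, 17/31) → index 6
j=5: u_5=347/540 ∈ [17/31, 24/31) → index 7
j=6: u_6=407/540 ∈ [17/31, 24/31) → index 7
j=7: u_7=467/540 ∈ [24/31, 1) → index 8
j=8: u_8=527/540 ∈ [24/31, 1) → index 8

1 1 2 4 6 7 7 8 8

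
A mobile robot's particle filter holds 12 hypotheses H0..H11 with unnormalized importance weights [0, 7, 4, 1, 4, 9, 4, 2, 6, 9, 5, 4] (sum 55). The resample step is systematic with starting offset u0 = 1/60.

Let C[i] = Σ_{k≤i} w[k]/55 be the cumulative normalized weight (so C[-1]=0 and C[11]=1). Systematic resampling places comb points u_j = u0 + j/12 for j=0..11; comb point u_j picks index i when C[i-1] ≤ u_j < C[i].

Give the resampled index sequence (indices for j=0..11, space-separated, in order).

C = [0, 7/55, 1/5, 12/55, 16/55, 5/11, 29/55, 31/55, 37/55, 46/55, 51/55, 1]
j=0: u_0=1/60 ∈ [0, 7/55) → index 1
j=1: u_1=1/10 ∈ [0, 7/55) → index 1
j=2: u_2=11/60 ∈ [7/55, 1/5) → index 2
j=3: u_3=4/15 ∈ [12/55, 16/55) → index 4
j=4: u_4=7/20 ∈ [16/55, 5/11) → index 5
j=5: u_5=13/30 ∈ [16/55, 5/11) → index 5
j=6: u_6=31/60 ∈ [5/11, 29/55) → index 6
j=7: u_7=3/5 ∈ [31/55, 37/55) → index 8
j=8: u_8=41/60 ∈ [37/55, 46/55) → index 9
j=9: u_9=23/30 ∈ [37/55, 46/55) → index 9
j=10: u_10=17/20 ∈ [46/55, 51/55) → index 10
j=11: u_11=14/15 ∈ [51/55, 1) → index 11

1 1 2 4 5 5 6 8 9 9 10 11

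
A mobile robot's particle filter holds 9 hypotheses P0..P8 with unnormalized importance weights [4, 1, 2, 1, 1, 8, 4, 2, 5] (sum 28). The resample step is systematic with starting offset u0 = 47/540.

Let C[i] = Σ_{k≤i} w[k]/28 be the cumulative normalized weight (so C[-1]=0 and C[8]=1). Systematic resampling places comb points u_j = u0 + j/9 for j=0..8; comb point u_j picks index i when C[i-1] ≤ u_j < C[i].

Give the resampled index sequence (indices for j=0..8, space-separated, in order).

C = [1/7, 5/28, 1/4, 2/7, 9/28, 17/28, 3/4, 23/28, 1]
j=0: u_0=47/540 ∈ [0, 1/7) → index 0
j=1: u_1=107/540 ∈ [5/28, 1/4) → index 2
j=2: u_2=167/540 ∈ [2/7, 9/28) → index 4
j=3: u_3=227/540 ∈ [9/28, 17/28) → index 5
j=4: u_4=287/540 ∈ [9/28, 17/28) → index 5
j=5: u_5=347/540 ∈ [17/28, 3/4) → index 6
j=6: u_6=407/540 ∈ [3/4, 23/28) → index 7
j=7: u_7=467/540 ∈ [23/28, 1) → index 8
j=8: u_8=527/540 ∈ [23/28, 1) → index 8

0 2 4 5 5 6 7 8 8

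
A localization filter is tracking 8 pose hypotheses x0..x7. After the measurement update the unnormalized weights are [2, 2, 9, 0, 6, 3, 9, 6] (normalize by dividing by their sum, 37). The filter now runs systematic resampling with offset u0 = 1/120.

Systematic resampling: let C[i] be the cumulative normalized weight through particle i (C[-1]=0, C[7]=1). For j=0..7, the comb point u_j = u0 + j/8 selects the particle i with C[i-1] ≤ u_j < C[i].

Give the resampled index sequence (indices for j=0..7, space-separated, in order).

C = [2/37, 4/37, 13/37, 13/37, 19/37, 22/37, 31/37, 1]
j=0: u_0=1/120 ∈ [0, 2/37) → index 0
j=1: u_1=2/15 ∈ [4/37, 13/37) → index 2
j=2: u_2=31/120 ∈ [4/37, 13/37) → index 2
j=3: u_3=23/60 ∈ [13/37, 19/37) → index 4
j=4: u_4=61/120 ∈ [13/37, 19/37) → index 4
j=5: u_5=19/30 ∈ [22/37, 31/37) → index 6
j=6: u_6=91/120 ∈ [22/37, 31/37) → index 6
j=7: u_7=53/60 ∈ [31/37, 1) → index 7

0 2 2 4 4 6 6 7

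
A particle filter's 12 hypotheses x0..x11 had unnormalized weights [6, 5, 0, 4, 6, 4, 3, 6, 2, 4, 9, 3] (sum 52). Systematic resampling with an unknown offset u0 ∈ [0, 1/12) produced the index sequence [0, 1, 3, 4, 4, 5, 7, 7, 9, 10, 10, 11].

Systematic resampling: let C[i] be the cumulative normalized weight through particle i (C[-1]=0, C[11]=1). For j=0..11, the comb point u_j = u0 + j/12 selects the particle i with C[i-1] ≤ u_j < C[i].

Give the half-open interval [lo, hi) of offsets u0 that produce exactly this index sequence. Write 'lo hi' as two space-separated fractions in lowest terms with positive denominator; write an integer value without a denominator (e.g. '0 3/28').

7/156 5/78

C = [3/26, 11/52, 11/52, 15/52, 21/52, 25/52, 7/13, 17/26, 9/13, 10/13, 49/52, 1]
j=0 picked index 0: u0 ∈ [0, 3/26)
j=1 picked index 1: u0 ∈ [5/156, 5/39)
j=2 picked index 3: u0 ∈ [7/156, 19/156)
j=3 picked index 4: u0 ∈ [1/26, 2/13)
j=4 picked index 4: u0 ∈ [-7/156, 11/156)
j=5 picked index 5: u0 ∈ [-1/78, 5/78)
j=6 picked index 7: u0 ∈ [1/26, 2/13)
j=7 picked index 7: u0 ∈ [-7/156, 11/156)
j=8 picked index 9: u0 ∈ [1/39, 4/39)
j=9 picked index 10: u0 ∈ [1/52, 5/26)
j=10 picked index 10: u0 ∈ [-5/78, 17/156)
j=11 picked index 11: u0 ∈ [1/39, 1/12)
intersection: [7/156, 5/78)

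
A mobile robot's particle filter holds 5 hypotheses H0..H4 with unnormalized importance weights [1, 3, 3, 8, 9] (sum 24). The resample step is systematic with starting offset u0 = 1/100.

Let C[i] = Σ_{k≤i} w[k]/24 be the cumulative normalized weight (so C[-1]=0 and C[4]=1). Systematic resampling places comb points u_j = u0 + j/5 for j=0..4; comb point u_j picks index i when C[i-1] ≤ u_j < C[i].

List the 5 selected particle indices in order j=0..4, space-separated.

C = [1/24, 1/6, 7/24, 5/8, 1]
j=0: u_0=1/100 ∈ [0, 1/24) → index 0
j=1: u_1=21/100 ∈ [1/6, 7/24) → index 2
j=2: u_2=41/100 ∈ [7/24, 5/8) → index 3
j=3: u_3=61/100 ∈ [7/24, 5/8) → index 3
j=4: u_4=81/100 ∈ [5/8, 1) → index 4

0 2 3 3 4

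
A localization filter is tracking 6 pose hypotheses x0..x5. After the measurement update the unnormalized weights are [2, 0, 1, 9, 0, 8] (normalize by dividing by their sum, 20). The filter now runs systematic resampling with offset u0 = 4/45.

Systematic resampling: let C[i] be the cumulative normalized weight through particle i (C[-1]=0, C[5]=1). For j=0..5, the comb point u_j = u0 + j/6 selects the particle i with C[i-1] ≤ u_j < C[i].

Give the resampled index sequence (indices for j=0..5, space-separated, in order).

C = [1/10, 1/10, 3/20, 3/5, 3/5, 1]
j=0: u_0=4/45 ∈ [0, 1/10) → index 0
j=1: u_1=23/90 ∈ [3/20, 3/5) → index 3
j=2: u_2=19/45 ∈ [3/20, 3/5) → index 3
j=3: u_3=53/90 ∈ [3/20, 3/5) → index 3
j=4: u_4=34/45 ∈ [3/5, 1) → index 5
j=5: u_5=83/90 ∈ [3/5, 1) → index 5

0 3 3 3 5 5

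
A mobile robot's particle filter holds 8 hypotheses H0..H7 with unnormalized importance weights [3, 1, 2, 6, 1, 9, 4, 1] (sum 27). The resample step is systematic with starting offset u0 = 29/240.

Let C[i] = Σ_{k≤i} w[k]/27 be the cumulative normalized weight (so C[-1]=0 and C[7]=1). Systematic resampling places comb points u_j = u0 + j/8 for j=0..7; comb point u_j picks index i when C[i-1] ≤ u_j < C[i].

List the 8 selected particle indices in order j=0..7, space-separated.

1 3 3 5 5 5 6 7

C = [1/9, 4/27, 2/9, 4/9, 13/27, 22/27, 26/27, 1]
j=0: u_0=29/240 ∈ [1/9, 4/27) → index 1
j=1: u_1=59/240 ∈ [2/9, 4/9) → index 3
j=2: u_2=89/240 ∈ [2/9, 4/9) → index 3
j=3: u_3=119/240 ∈ [13/27, 22/27) → index 5
j=4: u_4=149/240 ∈ [13/27, 22/27) → index 5
j=5: u_5=179/240 ∈ [13/27, 22/27) → index 5
j=6: u_6=209/240 ∈ [22/27, 26/27) → index 6
j=7: u_7=239/240 ∈ [26/27, 1) → index 7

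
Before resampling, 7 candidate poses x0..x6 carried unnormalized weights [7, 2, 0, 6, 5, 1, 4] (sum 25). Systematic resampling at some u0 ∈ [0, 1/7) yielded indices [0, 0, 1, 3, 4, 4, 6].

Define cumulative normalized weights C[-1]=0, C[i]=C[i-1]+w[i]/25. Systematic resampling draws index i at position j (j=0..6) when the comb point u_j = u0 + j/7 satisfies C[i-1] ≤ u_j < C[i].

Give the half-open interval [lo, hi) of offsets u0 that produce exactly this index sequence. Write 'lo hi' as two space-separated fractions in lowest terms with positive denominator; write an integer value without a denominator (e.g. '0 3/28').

C = [7/25, 9/25, 9/25, 3/5, 4/5, 21/25, 1]
j=0 picked index 0: u0 ∈ [0, 7/25)
j=1 picked index 0: u0 ∈ [-1/7, 24/175)
j=2 picked index 1: u0 ∈ [-1/175, 13/175)
j=3 picked index 3: u0 ∈ [-12/175, 6/35)
j=4 picked index 4: u0 ∈ [1/35, 8/35)
j=5 picked index 4: u0 ∈ [-4/35, 3/35)
j=6 picked index 6: u0 ∈ [-3/175, 1/7)
intersection: [1/35, 13/175)

1/35 13/175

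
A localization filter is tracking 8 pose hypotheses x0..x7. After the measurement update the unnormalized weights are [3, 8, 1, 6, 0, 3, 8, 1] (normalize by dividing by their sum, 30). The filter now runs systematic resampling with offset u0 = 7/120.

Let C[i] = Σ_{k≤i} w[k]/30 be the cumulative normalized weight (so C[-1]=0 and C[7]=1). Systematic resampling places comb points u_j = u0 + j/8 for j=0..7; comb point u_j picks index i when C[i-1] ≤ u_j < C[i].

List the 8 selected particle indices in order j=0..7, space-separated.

0 1 1 3 3 5 6 6

C = [1/10, 11/30, 2/5, 3/5, 3/5, 7/10, 29/30, 1]
j=0: u_0=7/120 ∈ [0, 1/10) → index 0
j=1: u_1=11/60 ∈ [1/10, 11/30) → index 1
j=2: u_2=37/120 ∈ [1/10, 11/30) → index 1
j=3: u_3=13/30 ∈ [2/5, 3/5) → index 3
j=4: u_4=67/120 ∈ [2/5, 3/5) → index 3
j=5: u_5=41/60 ∈ [3/5, 7/10) → index 5
j=6: u_6=97/120 ∈ [7/10, 29/30) → index 6
j=7: u_7=14/15 ∈ [7/10, 29/30) → index 6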